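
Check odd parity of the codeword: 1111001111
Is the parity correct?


Number of 1s: 8

No, parity error (8 ones)


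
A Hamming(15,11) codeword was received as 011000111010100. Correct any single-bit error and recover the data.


Syndrome = 1: error at position 1

Data: 10011010100 (corrected bit 1)


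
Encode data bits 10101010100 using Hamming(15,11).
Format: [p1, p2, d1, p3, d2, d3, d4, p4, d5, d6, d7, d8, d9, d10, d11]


Parity bits: p1=0, p2=1, p3=0, p4=1

011001011010100


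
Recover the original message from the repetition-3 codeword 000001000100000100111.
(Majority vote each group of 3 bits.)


Groups: 000, 001, 000, 100, 000, 100, 111
Majority votes: 0000001

0000001


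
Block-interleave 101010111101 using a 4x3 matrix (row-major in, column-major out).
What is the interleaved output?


Matrix:
  101
  010
  111
  101
Read columns: 101101101011

101101101011


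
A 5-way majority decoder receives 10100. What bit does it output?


Ones: 2 out of 5
Threshold: 3

0 (2/5 voted 1)


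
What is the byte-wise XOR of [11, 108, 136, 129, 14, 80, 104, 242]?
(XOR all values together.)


XOR chain: 11 ^ 108 ^ 136 ^ 129 ^ 14 ^ 80 ^ 104 ^ 242 = 170

170


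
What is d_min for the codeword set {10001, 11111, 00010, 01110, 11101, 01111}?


Comparing all pairs, minimum distance: 1
Can detect 0 errors, correct 0 errors

1


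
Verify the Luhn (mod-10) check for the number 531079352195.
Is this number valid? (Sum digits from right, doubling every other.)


Luhn sum = 50
50 mod 10 = 0

Valid (Luhn sum mod 10 = 0)


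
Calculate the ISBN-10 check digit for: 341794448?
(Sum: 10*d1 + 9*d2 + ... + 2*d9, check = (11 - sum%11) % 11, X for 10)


Weighted sum: 241
241 mod 11 = 10

Check digit: 1


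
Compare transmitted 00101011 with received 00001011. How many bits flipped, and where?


XOR: 00100000

1 error(s) at position(s): 2


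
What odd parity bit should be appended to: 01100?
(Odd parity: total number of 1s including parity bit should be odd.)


Number of 1s in data: 2
Parity bit: 1

1


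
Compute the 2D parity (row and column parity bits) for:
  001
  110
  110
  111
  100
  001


Row parities: 100111
Column parities: 011

Row P: 100111, Col P: 011, Corner: 0


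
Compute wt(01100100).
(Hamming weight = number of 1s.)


Counting 1s in 01100100

3


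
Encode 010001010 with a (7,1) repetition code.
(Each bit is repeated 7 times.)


Each bit -> 7 copies

000000011111110000000000000000000001111111000000011111110000000


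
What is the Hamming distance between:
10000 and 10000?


XOR: 00000
Count of 1s: 0

0


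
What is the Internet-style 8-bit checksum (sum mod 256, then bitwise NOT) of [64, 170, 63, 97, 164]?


Sum = 558 mod 256 = 46
Complement = 209

209


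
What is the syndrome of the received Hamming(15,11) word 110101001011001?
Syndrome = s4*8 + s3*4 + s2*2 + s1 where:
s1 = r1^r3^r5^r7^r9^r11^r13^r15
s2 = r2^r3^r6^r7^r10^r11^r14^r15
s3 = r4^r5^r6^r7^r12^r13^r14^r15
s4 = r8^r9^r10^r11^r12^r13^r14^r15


s1=0, s2=0, s3=0, s4=0

Syndrome = 0 (no error)


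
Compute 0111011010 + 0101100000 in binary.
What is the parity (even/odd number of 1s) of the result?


0111011010 = 474
0101100000 = 352
Sum = 826 = 1100111010
1s count = 6

even parity (6 ones in 1100111010)


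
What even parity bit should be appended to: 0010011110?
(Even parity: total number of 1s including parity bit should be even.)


Number of 1s in data: 5
Parity bit: 1

1


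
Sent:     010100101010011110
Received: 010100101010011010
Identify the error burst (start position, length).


XOR: 000000000000000100

Burst at position 15, length 1


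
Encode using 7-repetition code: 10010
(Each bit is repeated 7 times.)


Each bit -> 7 copies

11111110000000000000011111110000000


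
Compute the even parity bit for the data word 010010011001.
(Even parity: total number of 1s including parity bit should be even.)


Number of 1s in data: 5
Parity bit: 1

1


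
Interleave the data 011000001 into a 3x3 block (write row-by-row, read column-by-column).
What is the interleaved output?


Matrix:
  011
  000
  001
Read columns: 000100101

000100101


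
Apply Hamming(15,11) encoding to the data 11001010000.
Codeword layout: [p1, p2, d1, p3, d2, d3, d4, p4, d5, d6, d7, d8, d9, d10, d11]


Parity bits: p1=0, p2=0, p3=1, p4=0

001110001010000


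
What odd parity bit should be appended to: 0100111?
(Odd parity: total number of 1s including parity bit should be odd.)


Number of 1s in data: 4
Parity bit: 1

1


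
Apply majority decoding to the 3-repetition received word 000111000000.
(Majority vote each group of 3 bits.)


Groups: 000, 111, 000, 000
Majority votes: 0100

0100


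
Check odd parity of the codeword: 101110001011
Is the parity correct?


Number of 1s: 7

Yes, parity is correct (7 ones)


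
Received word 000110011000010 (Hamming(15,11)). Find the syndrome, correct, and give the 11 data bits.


Syndrome = 14: error at position 14

Data: 01001000000 (corrected bit 14)


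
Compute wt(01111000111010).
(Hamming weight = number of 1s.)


Counting 1s in 01111000111010

8


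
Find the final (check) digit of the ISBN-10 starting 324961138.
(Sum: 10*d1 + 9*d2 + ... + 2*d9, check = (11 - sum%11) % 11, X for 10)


Weighted sum: 213
213 mod 11 = 4

Check digit: 7


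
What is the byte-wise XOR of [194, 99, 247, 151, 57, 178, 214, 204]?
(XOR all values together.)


XOR chain: 194 ^ 99 ^ 247 ^ 151 ^ 57 ^ 178 ^ 214 ^ 204 = 80

80


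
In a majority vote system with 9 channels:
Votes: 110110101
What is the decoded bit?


Ones: 6 out of 9
Threshold: 5

1 (6/9 voted 1)


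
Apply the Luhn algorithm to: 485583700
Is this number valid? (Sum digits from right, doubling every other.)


Luhn sum = 38
38 mod 10 = 8

Invalid (Luhn sum mod 10 = 8)


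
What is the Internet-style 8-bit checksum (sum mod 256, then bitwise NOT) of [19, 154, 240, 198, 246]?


Sum = 857 mod 256 = 89
Complement = 166

166


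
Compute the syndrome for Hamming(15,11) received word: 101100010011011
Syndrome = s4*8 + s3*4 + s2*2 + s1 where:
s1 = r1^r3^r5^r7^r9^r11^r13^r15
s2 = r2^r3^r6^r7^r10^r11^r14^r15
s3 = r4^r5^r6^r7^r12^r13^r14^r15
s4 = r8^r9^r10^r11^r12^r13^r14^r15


s1=0, s2=0, s3=0, s4=1

Syndrome = 8 (error at position 8)


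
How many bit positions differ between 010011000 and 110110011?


XOR: 100101011
Count of 1s: 5

5


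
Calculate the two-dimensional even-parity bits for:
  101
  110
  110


Row parities: 000
Column parities: 101

Row P: 000, Col P: 101, Corner: 0


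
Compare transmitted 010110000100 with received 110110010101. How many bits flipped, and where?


XOR: 100000010001

3 error(s) at position(s): 0, 7, 11


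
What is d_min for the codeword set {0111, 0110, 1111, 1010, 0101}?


Comparing all pairs, minimum distance: 1
Can detect 0 errors, correct 0 errors

1


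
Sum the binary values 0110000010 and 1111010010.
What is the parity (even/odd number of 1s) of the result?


0110000010 = 386
1111010010 = 978
Sum = 1364 = 10101010100
1s count = 5

odd parity (5 ones in 10101010100)


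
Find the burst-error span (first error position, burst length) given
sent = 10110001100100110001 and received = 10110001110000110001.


XOR: 00000000010100000000

Burst at position 9, length 3


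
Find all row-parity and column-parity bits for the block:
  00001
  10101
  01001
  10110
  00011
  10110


Row parities: 110101
Column parities: 11110

Row P: 110101, Col P: 11110, Corner: 0


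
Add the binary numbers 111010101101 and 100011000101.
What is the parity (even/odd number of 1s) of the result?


111010101101 = 3757
100011000101 = 2245
Sum = 6002 = 1011101110010
1s count = 8

even parity (8 ones in 1011101110010)


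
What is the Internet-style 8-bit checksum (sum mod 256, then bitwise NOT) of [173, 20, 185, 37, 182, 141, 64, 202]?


Sum = 1004 mod 256 = 236
Complement = 19

19


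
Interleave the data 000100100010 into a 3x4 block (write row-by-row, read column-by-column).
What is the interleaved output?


Matrix:
  0001
  0010
  0010
Read columns: 000000011100

000000011100


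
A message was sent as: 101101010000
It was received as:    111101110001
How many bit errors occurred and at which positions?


XOR: 010000100001

3 error(s) at position(s): 1, 6, 11


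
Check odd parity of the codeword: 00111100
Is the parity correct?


Number of 1s: 4

No, parity error (4 ones)


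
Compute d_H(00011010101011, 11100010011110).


XOR: 11111000110101
Count of 1s: 9

9


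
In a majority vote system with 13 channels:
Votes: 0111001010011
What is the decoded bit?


Ones: 7 out of 13
Threshold: 7

1 (7/13 voted 1)


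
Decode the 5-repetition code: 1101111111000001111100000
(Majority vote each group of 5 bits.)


Groups: 11011, 11111, 00000, 11111, 00000
Majority votes: 11010

11010


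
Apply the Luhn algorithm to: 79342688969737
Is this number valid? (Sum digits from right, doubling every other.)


Luhn sum = 93
93 mod 10 = 3

Invalid (Luhn sum mod 10 = 3)


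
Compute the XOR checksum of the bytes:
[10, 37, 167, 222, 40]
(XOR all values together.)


XOR chain: 10 ^ 37 ^ 167 ^ 222 ^ 40 = 126

126


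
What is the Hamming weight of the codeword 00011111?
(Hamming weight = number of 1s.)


Counting 1s in 00011111

5


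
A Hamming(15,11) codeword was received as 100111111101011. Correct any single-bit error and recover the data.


Syndrome = 7: error at position 7

Data: 01101101011 (corrected bit 7)


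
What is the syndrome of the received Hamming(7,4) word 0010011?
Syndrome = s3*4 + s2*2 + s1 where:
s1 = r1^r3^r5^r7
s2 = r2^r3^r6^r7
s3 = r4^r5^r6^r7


s1=0, s2=1, s3=0

Syndrome = 2 (error at position 2)


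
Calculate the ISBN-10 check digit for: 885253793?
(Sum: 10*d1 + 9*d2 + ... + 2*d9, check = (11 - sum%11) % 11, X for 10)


Weighted sum: 312
312 mod 11 = 4

Check digit: 7


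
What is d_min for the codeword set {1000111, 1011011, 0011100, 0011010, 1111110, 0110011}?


Comparing all pairs, minimum distance: 2
Can detect 1 errors, correct 0 errors

2


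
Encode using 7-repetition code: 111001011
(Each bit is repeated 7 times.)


Each bit -> 7 copies

111111111111111111111000000000000001111111000000011111111111111


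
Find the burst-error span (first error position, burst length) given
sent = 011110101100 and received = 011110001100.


XOR: 000000100000

Burst at position 6, length 1


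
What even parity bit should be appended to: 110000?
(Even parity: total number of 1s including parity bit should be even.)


Number of 1s in data: 2
Parity bit: 0

0


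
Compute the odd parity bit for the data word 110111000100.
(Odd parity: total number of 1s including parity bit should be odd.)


Number of 1s in data: 6
Parity bit: 1

1


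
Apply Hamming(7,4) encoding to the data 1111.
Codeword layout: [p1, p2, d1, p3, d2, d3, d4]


Parity bits: p1=1, p2=1, p3=1

1111111


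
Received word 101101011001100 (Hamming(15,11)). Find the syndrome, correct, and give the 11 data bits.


Syndrome = 0: no error detected

Data: 10101001100 (no errors)


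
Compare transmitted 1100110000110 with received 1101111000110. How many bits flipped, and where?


XOR: 0001001000000

2 error(s) at position(s): 3, 6


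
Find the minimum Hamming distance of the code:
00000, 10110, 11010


Comparing all pairs, minimum distance: 2
Can detect 1 errors, correct 0 errors

2


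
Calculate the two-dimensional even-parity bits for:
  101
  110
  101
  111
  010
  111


Row parities: 000111
Column parities: 100

Row P: 000111, Col P: 100, Corner: 1


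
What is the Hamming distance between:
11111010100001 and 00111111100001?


XOR: 11000101000000
Count of 1s: 4

4


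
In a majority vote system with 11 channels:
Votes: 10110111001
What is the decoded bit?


Ones: 7 out of 11
Threshold: 6

1 (7/11 voted 1)


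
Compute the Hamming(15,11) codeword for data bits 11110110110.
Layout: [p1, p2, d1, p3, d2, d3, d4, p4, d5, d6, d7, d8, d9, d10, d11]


Parity bits: p1=1, p2=0, p3=1, p4=0

101111100110110


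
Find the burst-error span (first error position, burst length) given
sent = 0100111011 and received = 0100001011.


XOR: 0000110000

Burst at position 4, length 2


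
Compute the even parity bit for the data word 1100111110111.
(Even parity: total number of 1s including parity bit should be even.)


Number of 1s in data: 10
Parity bit: 0

0


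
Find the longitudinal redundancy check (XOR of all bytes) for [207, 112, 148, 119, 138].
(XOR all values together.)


XOR chain: 207 ^ 112 ^ 148 ^ 119 ^ 138 = 214

214


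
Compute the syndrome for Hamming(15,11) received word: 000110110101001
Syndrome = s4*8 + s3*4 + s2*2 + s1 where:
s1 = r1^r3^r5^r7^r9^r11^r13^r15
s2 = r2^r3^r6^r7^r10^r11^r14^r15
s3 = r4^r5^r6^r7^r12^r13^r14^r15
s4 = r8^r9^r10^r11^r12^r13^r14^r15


s1=1, s2=1, s3=1, s4=0

Syndrome = 7 (error at position 7)


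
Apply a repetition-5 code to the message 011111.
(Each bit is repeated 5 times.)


Each bit -> 5 copies

000001111111111111111111111111


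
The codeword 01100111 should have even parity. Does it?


Number of 1s: 5

No, parity error (5 ones)


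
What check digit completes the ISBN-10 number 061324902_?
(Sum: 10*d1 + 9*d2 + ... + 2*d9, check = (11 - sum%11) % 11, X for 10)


Weighted sum: 155
155 mod 11 = 1

Check digit: X


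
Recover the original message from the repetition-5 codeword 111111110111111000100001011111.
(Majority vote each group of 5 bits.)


Groups: 11111, 11101, 11111, 00010, 00010, 11111
Majority votes: 111001

111001


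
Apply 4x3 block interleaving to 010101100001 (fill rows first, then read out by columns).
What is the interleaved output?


Matrix:
  010
  101
  100
  001
Read columns: 011010000101

011010000101


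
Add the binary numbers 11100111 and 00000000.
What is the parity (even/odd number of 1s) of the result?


11100111 = 231
00000000 = 0
Sum = 231 = 11100111
1s count = 6

even parity (6 ones in 11100111)


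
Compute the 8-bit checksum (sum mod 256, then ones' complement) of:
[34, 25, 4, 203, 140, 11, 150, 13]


Sum = 580 mod 256 = 68
Complement = 187

187


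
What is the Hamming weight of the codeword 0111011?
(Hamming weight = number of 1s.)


Counting 1s in 0111011

5


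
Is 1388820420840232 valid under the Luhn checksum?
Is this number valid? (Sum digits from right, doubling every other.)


Luhn sum = 58
58 mod 10 = 8

Invalid (Luhn sum mod 10 = 8)


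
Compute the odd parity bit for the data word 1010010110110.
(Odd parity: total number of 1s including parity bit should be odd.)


Number of 1s in data: 7
Parity bit: 0

0


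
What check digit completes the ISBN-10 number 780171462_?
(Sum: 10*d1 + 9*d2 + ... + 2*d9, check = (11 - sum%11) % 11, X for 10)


Weighted sum: 234
234 mod 11 = 3

Check digit: 8


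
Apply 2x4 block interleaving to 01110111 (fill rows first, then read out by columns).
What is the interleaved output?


Matrix:
  0111
  0111
Read columns: 00111111

00111111


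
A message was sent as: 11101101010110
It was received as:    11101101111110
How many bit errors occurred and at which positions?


XOR: 00000000101000

2 error(s) at position(s): 8, 10


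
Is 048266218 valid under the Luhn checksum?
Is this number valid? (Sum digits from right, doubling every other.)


Luhn sum = 41
41 mod 10 = 1

Invalid (Luhn sum mod 10 = 1)


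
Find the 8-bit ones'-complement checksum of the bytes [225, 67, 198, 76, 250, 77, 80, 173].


Sum = 1146 mod 256 = 122
Complement = 133

133


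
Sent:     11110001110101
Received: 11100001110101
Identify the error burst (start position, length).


XOR: 00010000000000

Burst at position 3, length 1


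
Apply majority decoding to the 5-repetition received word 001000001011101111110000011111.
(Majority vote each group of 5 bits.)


Groups: 00100, 00010, 11101, 11111, 00000, 11111
Majority votes: 001101

001101


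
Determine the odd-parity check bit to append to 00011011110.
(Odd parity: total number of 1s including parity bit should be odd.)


Number of 1s in data: 6
Parity bit: 1

1


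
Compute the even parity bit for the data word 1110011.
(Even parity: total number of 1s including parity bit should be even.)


Number of 1s in data: 5
Parity bit: 1

1


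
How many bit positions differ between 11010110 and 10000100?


XOR: 01010010
Count of 1s: 3

3


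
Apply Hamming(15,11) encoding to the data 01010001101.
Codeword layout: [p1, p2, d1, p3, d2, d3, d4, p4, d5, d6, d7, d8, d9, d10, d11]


Parity bits: p1=0, p2=0, p3=1, p4=1

000110110001101


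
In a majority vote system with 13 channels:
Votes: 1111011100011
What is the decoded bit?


Ones: 9 out of 13
Threshold: 7

1 (9/13 voted 1)


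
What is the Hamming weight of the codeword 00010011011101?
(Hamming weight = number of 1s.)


Counting 1s in 00010011011101

7


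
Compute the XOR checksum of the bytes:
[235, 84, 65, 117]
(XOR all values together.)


XOR chain: 235 ^ 84 ^ 65 ^ 117 = 139

139


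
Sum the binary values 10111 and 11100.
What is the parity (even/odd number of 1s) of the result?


10111 = 23
11100 = 28
Sum = 51 = 110011
1s count = 4

even parity (4 ones in 110011)


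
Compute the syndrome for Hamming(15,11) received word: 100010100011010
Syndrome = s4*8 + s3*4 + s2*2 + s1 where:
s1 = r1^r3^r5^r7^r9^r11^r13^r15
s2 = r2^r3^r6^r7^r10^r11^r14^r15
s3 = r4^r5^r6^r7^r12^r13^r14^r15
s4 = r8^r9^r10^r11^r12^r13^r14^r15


s1=0, s2=1, s3=0, s4=1

Syndrome = 10 (error at position 10)


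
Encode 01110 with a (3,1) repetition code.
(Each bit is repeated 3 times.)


Each bit -> 3 copies

000111111111000


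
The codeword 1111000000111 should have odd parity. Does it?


Number of 1s: 7

Yes, parity is correct (7 ones)


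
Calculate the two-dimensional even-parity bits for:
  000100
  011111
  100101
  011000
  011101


Row parities: 11100
Column parities: 111011

Row P: 11100, Col P: 111011, Corner: 1


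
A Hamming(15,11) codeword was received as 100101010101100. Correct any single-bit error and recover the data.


Syndrome = 0: no error detected

Data: 00100101100 (no errors)


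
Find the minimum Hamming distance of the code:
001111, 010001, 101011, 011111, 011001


Comparing all pairs, minimum distance: 1
Can detect 0 errors, correct 0 errors

1


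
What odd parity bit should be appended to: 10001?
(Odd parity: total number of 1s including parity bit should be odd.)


Number of 1s in data: 2
Parity bit: 1

1


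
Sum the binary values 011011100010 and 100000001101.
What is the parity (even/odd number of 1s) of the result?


011011100010 = 1762
100000001101 = 2061
Sum = 3823 = 111011101111
1s count = 10

even parity (10 ones in 111011101111)


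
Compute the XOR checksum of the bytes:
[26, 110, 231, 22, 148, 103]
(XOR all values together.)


XOR chain: 26 ^ 110 ^ 231 ^ 22 ^ 148 ^ 103 = 118

118


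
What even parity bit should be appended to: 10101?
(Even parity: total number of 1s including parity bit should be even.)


Number of 1s in data: 3
Parity bit: 1

1


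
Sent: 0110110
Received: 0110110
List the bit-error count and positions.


XOR: 0000000

0 errors (received matches sent)


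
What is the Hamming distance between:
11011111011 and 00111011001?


XOR: 11100100010
Count of 1s: 5

5


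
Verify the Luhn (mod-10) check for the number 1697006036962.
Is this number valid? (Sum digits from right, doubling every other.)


Luhn sum = 44
44 mod 10 = 4

Invalid (Luhn sum mod 10 = 4)


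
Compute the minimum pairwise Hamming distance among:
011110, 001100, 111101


Comparing all pairs, minimum distance: 2
Can detect 1 errors, correct 0 errors

2


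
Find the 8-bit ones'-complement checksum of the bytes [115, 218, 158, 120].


Sum = 611 mod 256 = 99
Complement = 156

156


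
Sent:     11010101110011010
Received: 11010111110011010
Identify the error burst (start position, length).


XOR: 00000010000000000

Burst at position 6, length 1


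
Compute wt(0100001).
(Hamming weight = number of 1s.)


Counting 1s in 0100001

2


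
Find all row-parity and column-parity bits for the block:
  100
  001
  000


Row parities: 110
Column parities: 101

Row P: 110, Col P: 101, Corner: 0


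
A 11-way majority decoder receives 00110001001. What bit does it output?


Ones: 4 out of 11
Threshold: 6

0 (4/11 voted 1)


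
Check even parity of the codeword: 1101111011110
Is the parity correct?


Number of 1s: 10

Yes, parity is correct (10 ones)


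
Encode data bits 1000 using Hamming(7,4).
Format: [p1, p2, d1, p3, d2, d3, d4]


Parity bits: p1=1, p2=1, p3=0

1110000


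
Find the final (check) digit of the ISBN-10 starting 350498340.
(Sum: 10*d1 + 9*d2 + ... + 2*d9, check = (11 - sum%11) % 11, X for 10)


Weighted sum: 221
221 mod 11 = 1

Check digit: X


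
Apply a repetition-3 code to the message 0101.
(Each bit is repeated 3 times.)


Each bit -> 3 copies

000111000111


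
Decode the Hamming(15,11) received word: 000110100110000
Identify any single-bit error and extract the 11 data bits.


Syndrome = 7: error at position 7

Data: 01000110000 (corrected bit 7)


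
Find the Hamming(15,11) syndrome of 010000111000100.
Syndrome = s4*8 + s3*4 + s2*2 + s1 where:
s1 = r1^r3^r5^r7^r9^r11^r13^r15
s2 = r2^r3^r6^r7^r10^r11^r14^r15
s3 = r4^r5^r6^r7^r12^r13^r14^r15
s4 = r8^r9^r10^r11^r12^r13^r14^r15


s1=1, s2=0, s3=0, s4=1

Syndrome = 9 (error at position 9)


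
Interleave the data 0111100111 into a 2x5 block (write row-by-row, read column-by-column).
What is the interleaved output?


Matrix:
  01111
  00111
Read columns: 0010111111

0010111111


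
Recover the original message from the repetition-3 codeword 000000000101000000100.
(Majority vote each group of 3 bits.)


Groups: 000, 000, 000, 101, 000, 000, 100
Majority votes: 0001000

0001000


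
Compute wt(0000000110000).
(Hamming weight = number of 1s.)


Counting 1s in 0000000110000

2


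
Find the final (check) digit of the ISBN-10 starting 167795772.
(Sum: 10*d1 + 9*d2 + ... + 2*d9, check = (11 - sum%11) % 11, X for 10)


Weighted sum: 301
301 mod 11 = 4

Check digit: 7


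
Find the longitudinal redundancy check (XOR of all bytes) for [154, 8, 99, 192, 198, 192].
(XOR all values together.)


XOR chain: 154 ^ 8 ^ 99 ^ 192 ^ 198 ^ 192 = 55

55


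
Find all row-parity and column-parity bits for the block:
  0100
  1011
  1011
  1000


Row parities: 1111
Column parities: 1100

Row P: 1111, Col P: 1100, Corner: 0


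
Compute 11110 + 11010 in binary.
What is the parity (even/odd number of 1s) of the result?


11110 = 30
11010 = 26
Sum = 56 = 111000
1s count = 3

odd parity (3 ones in 111000)


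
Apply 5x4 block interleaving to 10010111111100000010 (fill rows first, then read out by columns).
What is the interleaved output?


Matrix:
  1001
  0111
  1111
  0000
  0010
Read columns: 10100011000110111100

10100011000110111100


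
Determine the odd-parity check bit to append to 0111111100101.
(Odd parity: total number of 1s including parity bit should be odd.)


Number of 1s in data: 9
Parity bit: 0

0


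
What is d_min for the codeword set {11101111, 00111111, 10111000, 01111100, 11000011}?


Comparing all pairs, minimum distance: 3
Can detect 2 errors, correct 1 errors

3


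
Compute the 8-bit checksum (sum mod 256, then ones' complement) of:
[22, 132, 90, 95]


Sum = 339 mod 256 = 83
Complement = 172

172


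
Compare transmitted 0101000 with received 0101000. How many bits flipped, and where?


XOR: 0000000

0 errors (received matches sent)


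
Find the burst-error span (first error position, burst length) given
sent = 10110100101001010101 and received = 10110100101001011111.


XOR: 00000000000000001010

Burst at position 16, length 3


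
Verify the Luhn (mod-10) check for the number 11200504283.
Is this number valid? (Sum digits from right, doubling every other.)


Luhn sum = 26
26 mod 10 = 6

Invalid (Luhn sum mod 10 = 6)


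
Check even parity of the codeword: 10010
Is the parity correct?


Number of 1s: 2

Yes, parity is correct (2 ones)


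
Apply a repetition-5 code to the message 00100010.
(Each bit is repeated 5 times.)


Each bit -> 5 copies

0000000000111110000000000000001111100000


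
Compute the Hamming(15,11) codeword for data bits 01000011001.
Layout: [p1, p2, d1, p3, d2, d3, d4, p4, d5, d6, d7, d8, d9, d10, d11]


Parity bits: p1=1, p2=0, p3=1, p4=1

100110010011001


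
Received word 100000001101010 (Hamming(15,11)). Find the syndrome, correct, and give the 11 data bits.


Syndrome = 0: no error detected

Data: 00001101010 (no errors)


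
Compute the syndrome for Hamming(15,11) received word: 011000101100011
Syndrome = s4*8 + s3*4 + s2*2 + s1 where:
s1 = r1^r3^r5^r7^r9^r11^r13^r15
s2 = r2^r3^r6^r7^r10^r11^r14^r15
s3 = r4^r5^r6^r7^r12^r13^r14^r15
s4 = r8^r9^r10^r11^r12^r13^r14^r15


s1=0, s2=0, s3=1, s4=0

Syndrome = 4 (error at position 4)


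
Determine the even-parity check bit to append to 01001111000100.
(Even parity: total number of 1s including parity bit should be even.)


Number of 1s in data: 6
Parity bit: 0

0


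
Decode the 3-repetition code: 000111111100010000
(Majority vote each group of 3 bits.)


Groups: 000, 111, 111, 100, 010, 000
Majority votes: 011000

011000


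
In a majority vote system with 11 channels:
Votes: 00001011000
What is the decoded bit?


Ones: 3 out of 11
Threshold: 6

0 (3/11 voted 1)


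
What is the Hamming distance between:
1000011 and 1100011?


XOR: 0100000
Count of 1s: 1

1


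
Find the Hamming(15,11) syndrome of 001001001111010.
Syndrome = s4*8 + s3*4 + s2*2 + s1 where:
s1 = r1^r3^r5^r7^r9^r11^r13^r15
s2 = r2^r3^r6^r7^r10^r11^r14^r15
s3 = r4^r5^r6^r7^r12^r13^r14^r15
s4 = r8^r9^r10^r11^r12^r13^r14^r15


s1=1, s2=1, s3=1, s4=1

Syndrome = 15 (error at position 15)


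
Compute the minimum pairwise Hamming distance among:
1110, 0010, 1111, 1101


Comparing all pairs, minimum distance: 1
Can detect 0 errors, correct 0 errors

1


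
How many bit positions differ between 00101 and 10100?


XOR: 10001
Count of 1s: 2

2


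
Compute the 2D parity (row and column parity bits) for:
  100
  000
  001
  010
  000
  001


Row parities: 101101
Column parities: 110

Row P: 101101, Col P: 110, Corner: 0


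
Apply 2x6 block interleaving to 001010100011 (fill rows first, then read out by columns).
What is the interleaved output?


Matrix:
  001010
  100011
Read columns: 010010001101

010010001101


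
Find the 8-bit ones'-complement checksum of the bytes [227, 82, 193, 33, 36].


Sum = 571 mod 256 = 59
Complement = 196

196


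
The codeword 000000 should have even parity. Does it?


Number of 1s: 0

Yes, parity is correct (0 ones)


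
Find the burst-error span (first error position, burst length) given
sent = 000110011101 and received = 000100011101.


XOR: 000010000000

Burst at position 4, length 1


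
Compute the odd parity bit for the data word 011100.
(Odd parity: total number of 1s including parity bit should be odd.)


Number of 1s in data: 3
Parity bit: 0

0


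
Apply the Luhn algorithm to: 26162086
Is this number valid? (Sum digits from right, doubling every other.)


Luhn sum = 35
35 mod 10 = 5

Invalid (Luhn sum mod 10 = 5)


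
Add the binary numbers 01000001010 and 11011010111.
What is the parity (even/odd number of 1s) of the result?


01000001010 = 522
11011010111 = 1751
Sum = 2273 = 100011100001
1s count = 5

odd parity (5 ones in 100011100001)


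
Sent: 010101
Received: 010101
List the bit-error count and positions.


XOR: 000000

0 errors (received matches sent)


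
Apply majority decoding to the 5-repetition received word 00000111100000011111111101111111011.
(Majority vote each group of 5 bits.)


Groups: 00000, 11110, 00000, 11111, 11110, 11111, 11011
Majority votes: 0101111

0101111


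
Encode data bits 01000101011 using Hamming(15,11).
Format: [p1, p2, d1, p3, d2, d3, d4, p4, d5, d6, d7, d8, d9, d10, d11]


Parity bits: p1=0, p2=1, p3=0, p4=0

010010000101011


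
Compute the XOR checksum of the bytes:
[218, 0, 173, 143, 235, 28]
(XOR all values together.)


XOR chain: 218 ^ 0 ^ 173 ^ 143 ^ 235 ^ 28 = 15

15


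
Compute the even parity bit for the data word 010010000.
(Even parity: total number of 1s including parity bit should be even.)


Number of 1s in data: 2
Parity bit: 0

0


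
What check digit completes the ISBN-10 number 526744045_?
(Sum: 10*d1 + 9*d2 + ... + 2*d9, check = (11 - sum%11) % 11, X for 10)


Weighted sum: 231
231 mod 11 = 0

Check digit: 0


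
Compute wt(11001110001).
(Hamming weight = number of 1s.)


Counting 1s in 11001110001

6


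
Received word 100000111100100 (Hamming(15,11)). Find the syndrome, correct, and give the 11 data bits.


Syndrome = 0: no error detected

Data: 00011100100 (no errors)


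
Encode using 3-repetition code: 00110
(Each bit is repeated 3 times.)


Each bit -> 3 copies

000000111111000


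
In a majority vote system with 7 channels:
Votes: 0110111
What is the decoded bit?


Ones: 5 out of 7
Threshold: 4

1 (5/7 voted 1)


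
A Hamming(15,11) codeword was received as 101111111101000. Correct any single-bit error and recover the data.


Syndrome = 5: error at position 5

Data: 10111101000 (corrected bit 5)


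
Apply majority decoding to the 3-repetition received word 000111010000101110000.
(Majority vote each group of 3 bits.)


Groups: 000, 111, 010, 000, 101, 110, 000
Majority votes: 0100110

0100110


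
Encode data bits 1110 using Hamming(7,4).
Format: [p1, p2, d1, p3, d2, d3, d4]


Parity bits: p1=0, p2=0, p3=0

0010110


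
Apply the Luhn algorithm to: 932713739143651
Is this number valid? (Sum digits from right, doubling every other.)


Luhn sum = 71
71 mod 10 = 1

Invalid (Luhn sum mod 10 = 1)


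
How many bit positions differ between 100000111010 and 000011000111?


XOR: 100011111101
Count of 1s: 8

8


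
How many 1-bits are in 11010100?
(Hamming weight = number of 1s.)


Counting 1s in 11010100

4


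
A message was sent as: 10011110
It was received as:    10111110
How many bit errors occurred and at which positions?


XOR: 00100000

1 error(s) at position(s): 2


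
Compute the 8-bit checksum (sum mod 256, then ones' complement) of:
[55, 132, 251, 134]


Sum = 572 mod 256 = 60
Complement = 195

195


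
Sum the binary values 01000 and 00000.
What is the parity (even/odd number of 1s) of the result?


01000 = 8
00000 = 0
Sum = 8 = 1000
1s count = 1

odd parity (1 ones in 1000)


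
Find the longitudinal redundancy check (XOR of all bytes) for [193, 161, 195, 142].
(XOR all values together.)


XOR chain: 193 ^ 161 ^ 195 ^ 142 = 45

45


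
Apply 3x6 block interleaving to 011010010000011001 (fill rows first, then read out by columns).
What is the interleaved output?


Matrix:
  011010
  010000
  011001
Read columns: 000111101000100001

000111101000100001


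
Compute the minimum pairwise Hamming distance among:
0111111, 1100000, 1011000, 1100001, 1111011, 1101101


Comparing all pairs, minimum distance: 1
Can detect 0 errors, correct 0 errors

1


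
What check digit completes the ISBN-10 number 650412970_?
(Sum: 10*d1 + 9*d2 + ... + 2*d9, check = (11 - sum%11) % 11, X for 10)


Weighted sum: 206
206 mod 11 = 8

Check digit: 3


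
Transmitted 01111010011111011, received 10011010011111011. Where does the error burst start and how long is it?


XOR: 11100000000000000

Burst at position 0, length 3


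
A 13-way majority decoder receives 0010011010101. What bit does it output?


Ones: 6 out of 13
Threshold: 7

0 (6/13 voted 1)


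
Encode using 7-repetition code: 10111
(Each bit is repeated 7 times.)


Each bit -> 7 copies

11111110000000111111111111111111111


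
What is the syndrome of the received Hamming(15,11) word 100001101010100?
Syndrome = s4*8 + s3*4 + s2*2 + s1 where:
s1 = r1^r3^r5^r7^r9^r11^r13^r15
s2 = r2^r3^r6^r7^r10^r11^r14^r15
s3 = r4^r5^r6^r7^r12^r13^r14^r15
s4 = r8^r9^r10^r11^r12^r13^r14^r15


s1=1, s2=1, s3=1, s4=1

Syndrome = 15 (error at position 15)


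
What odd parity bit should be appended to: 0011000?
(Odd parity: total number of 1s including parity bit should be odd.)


Number of 1s in data: 2
Parity bit: 1

1


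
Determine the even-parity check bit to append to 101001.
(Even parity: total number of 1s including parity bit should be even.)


Number of 1s in data: 3
Parity bit: 1

1


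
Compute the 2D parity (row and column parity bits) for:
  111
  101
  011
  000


Row parities: 1000
Column parities: 001

Row P: 1000, Col P: 001, Corner: 1


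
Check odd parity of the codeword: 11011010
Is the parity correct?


Number of 1s: 5

Yes, parity is correct (5 ones)


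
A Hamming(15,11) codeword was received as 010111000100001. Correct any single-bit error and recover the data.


Syndrome = 0: no error detected

Data: 01100100001 (no errors)


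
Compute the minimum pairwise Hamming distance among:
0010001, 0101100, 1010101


Comparing all pairs, minimum distance: 2
Can detect 1 errors, correct 0 errors

2


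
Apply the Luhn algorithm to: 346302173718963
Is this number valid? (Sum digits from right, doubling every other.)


Luhn sum = 64
64 mod 10 = 4

Invalid (Luhn sum mod 10 = 4)


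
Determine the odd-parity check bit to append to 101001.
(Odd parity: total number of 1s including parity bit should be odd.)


Number of 1s in data: 3
Parity bit: 0

0


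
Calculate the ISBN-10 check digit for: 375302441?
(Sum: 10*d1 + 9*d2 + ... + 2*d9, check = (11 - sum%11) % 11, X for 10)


Weighted sum: 194
194 mod 11 = 7

Check digit: 4


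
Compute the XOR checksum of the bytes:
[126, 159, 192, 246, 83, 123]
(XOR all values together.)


XOR chain: 126 ^ 159 ^ 192 ^ 246 ^ 83 ^ 123 = 255

255


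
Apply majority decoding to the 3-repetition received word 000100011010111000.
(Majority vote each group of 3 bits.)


Groups: 000, 100, 011, 010, 111, 000
Majority votes: 001010

001010


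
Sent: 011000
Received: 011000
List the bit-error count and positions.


XOR: 000000

0 errors (received matches sent)


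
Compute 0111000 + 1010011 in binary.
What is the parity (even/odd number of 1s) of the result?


0111000 = 56
1010011 = 83
Sum = 139 = 10001011
1s count = 4

even parity (4 ones in 10001011)


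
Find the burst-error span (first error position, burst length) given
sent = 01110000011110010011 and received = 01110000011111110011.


XOR: 00000000000001100000

Burst at position 13, length 2


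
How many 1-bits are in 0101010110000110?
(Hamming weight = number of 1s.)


Counting 1s in 0101010110000110

7


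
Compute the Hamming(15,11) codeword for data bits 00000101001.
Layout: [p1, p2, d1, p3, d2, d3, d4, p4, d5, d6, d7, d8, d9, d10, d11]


Parity bits: p1=1, p2=0, p3=0, p4=1

100000010101001


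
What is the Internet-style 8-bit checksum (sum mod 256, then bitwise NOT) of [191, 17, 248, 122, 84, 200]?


Sum = 862 mod 256 = 94
Complement = 161

161


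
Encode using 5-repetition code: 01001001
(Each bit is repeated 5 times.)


Each bit -> 5 copies

0000011111000000000011111000000000011111


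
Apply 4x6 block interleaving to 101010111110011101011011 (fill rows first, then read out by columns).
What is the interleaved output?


Matrix:
  101010
  111110
  011101
  011011
Read columns: 110001111111011011010011

110001111111011011010011


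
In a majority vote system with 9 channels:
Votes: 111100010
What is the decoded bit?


Ones: 5 out of 9
Threshold: 5

1 (5/9 voted 1)


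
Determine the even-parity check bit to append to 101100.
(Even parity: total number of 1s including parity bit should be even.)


Number of 1s in data: 3
Parity bit: 1

1


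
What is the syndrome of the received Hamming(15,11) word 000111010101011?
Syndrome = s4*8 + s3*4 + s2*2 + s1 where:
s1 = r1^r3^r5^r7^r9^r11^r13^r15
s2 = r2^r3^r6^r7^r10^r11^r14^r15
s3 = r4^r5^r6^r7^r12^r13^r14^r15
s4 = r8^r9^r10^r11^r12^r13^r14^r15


s1=0, s2=0, s3=0, s4=1

Syndrome = 8 (error at position 8)


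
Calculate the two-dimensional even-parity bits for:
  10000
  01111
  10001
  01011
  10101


Row parities: 10011
Column parities: 10000

Row P: 10011, Col P: 10000, Corner: 1


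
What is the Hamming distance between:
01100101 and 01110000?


XOR: 00010101
Count of 1s: 3

3


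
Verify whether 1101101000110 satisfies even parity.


Number of 1s: 7

No, parity error (7 ones)


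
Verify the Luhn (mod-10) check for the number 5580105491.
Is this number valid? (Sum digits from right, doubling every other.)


Luhn sum = 30
30 mod 10 = 0

Valid (Luhn sum mod 10 = 0)


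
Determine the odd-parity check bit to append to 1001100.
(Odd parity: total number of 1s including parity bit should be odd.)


Number of 1s in data: 3
Parity bit: 0

0


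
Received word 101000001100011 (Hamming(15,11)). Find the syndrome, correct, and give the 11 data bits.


Syndrome = 0: no error detected

Data: 10001100011 (no errors)


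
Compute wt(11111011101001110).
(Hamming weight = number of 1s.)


Counting 1s in 11111011101001110

12


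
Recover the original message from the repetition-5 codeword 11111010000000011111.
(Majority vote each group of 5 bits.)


Groups: 11111, 01000, 00000, 11111
Majority votes: 1001

1001


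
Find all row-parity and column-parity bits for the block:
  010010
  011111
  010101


Row parities: 011
Column parities: 011000

Row P: 011, Col P: 011000, Corner: 0


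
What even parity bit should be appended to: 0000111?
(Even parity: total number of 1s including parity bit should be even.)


Number of 1s in data: 3
Parity bit: 1

1


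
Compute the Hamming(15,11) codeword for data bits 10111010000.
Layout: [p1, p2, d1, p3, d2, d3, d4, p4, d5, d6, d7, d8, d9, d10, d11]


Parity bits: p1=0, p2=0, p3=0, p4=0

001001101010000


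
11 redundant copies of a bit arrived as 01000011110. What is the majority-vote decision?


Ones: 5 out of 11
Threshold: 6

0 (5/11 voted 1)


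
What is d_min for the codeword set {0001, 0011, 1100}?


Comparing all pairs, minimum distance: 1
Can detect 0 errors, correct 0 errors

1


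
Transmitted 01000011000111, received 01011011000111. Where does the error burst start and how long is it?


XOR: 00011000000000

Burst at position 3, length 2


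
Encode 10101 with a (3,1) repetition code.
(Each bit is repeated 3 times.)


Each bit -> 3 copies

111000111000111


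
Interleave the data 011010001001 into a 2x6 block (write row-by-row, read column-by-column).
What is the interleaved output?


Matrix:
  011010
  001001
Read columns: 001011001001

001011001001


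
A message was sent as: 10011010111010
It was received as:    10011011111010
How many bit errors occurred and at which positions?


XOR: 00000001000000

1 error(s) at position(s): 7


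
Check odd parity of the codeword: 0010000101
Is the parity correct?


Number of 1s: 3

Yes, parity is correct (3 ones)
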